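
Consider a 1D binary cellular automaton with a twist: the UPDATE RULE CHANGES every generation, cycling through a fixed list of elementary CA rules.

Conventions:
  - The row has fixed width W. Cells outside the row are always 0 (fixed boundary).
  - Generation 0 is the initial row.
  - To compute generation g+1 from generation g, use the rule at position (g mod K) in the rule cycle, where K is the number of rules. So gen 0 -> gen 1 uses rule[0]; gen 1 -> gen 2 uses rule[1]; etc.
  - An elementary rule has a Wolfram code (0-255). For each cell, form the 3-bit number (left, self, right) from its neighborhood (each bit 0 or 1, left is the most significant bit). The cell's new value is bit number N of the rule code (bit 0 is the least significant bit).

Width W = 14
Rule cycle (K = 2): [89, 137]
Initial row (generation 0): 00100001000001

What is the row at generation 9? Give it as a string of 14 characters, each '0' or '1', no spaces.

Answer: 10111101001100

Derivation:
Gen 0: 00100001000001
Gen 1 (rule 89): 10011100111100
Gen 2 (rule 137): 00011000111001
Gen 3 (rule 89): 11011110101100
Gen 4 (rule 137): 10011100001001
Gen 5 (rule 89): 01010111100100
Gen 6 (rule 137): 00000111000001
Gen 7 (rule 89): 11110101111100
Gen 8 (rule 137): 11100001111001
Gen 9 (rule 89): 10111101001100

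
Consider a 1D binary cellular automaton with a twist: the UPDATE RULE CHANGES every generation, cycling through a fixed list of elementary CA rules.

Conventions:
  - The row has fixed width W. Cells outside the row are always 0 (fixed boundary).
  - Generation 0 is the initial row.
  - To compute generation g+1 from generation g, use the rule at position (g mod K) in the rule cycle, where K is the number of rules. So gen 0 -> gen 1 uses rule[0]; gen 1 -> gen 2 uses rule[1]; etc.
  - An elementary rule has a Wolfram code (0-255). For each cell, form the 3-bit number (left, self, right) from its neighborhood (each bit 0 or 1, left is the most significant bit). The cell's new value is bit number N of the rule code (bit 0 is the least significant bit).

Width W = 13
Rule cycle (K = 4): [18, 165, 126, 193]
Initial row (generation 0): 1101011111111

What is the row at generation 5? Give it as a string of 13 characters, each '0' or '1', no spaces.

Answer: 0100000000010

Derivation:
Gen 0: 1101011111111
Gen 1 (rule 18): 0000000000000
Gen 2 (rule 165): 1111111111111
Gen 3 (rule 126): 1000000000001
Gen 4 (rule 193): 0011111111100
Gen 5 (rule 18): 0100000000010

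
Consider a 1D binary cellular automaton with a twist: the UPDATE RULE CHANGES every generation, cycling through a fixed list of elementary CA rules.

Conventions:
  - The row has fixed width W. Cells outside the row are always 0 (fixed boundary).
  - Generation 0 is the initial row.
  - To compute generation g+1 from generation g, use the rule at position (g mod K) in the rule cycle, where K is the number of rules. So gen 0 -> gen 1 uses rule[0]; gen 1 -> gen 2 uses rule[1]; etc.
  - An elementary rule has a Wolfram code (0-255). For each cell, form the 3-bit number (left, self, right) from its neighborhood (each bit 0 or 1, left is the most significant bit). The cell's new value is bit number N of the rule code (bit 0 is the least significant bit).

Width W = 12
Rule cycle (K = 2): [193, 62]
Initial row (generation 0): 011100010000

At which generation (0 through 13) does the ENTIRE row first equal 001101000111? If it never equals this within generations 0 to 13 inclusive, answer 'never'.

Answer: 1

Derivation:
Gen 0: 011100010000
Gen 1 (rule 193): 001101000111
Gen 2 (rule 62): 011011101100
Gen 3 (rule 193): 001001100101
Gen 4 (rule 62): 011111011111
Gen 5 (rule 193): 001111001111
Gen 6 (rule 62): 011000111000
Gen 7 (rule 193): 001010011011
Gen 8 (rule 62): 011111110110
Gen 9 (rule 193): 001111110010
Gen 10 (rule 62): 011000001111
Gen 11 (rule 193): 001011100111
Gen 12 (rule 62): 011110011100
Gen 13 (rule 193): 001110001101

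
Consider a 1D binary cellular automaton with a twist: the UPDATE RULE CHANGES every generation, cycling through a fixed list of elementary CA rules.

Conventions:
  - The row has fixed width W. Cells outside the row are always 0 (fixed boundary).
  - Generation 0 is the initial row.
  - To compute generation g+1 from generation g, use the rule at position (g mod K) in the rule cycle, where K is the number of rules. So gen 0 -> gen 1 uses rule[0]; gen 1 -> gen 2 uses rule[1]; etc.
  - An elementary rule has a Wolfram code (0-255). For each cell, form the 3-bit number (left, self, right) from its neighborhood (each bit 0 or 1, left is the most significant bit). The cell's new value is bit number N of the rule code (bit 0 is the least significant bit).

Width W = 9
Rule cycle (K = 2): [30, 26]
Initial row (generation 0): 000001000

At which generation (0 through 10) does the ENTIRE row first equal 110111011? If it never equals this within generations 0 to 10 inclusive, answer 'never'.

Gen 0: 000001000
Gen 1 (rule 30): 000011100
Gen 2 (rule 26): 000110010
Gen 3 (rule 30): 001101111
Gen 4 (rule 26): 011001000
Gen 5 (rule 30): 110111100
Gen 6 (rule 26): 100100010
Gen 7 (rule 30): 111110111
Gen 8 (rule 26): 100000100
Gen 9 (rule 30): 110001110
Gen 10 (rule 26): 101011001

Answer: never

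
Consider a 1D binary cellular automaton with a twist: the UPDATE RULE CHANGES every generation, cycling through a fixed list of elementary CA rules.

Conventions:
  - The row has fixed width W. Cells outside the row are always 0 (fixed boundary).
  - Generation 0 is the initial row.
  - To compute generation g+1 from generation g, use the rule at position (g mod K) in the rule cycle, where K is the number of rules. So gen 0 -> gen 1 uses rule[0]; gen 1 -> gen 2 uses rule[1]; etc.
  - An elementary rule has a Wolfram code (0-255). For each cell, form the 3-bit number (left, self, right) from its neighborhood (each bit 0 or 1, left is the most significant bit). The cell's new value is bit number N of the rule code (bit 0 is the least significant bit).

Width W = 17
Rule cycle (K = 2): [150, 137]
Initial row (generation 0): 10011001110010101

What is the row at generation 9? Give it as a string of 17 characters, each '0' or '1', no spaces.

Gen 0: 10011001110010101
Gen 1 (rule 150): 11100110101110101
Gen 2 (rule 137): 11000100001100000
Gen 3 (rule 150): 00101110010010000
Gen 4 (rule 137): 10001100000000111
Gen 5 (rule 150): 11010010000001010
Gen 6 (rule 137): 10000000111100000
Gen 7 (rule 150): 11000001011010000
Gen 8 (rule 137): 10011100010000111
Gen 9 (rule 150): 11101010111001010

Answer: 11101010111001010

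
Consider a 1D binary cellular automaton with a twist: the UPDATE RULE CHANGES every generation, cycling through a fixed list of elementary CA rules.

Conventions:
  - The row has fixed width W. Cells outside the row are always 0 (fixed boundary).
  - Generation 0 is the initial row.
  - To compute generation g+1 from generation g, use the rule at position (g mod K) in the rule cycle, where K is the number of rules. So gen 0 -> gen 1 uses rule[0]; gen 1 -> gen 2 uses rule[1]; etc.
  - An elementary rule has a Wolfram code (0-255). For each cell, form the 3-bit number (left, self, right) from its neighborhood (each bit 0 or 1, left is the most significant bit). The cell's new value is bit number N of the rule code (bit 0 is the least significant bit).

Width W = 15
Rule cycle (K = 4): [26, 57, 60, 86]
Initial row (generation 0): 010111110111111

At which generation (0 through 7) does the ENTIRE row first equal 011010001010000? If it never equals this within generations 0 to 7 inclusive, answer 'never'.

Gen 0: 010111110111111
Gen 1 (rule 26): 100100000100000
Gen 2 (rule 57): 010011110011111
Gen 3 (rule 60): 011010001010000
Gen 4 (rule 86): 101011011011000
Gen 5 (rule 26): 000010010010100
Gen 6 (rule 57): 111001001001011
Gen 7 (rule 60): 100101101101110

Answer: 3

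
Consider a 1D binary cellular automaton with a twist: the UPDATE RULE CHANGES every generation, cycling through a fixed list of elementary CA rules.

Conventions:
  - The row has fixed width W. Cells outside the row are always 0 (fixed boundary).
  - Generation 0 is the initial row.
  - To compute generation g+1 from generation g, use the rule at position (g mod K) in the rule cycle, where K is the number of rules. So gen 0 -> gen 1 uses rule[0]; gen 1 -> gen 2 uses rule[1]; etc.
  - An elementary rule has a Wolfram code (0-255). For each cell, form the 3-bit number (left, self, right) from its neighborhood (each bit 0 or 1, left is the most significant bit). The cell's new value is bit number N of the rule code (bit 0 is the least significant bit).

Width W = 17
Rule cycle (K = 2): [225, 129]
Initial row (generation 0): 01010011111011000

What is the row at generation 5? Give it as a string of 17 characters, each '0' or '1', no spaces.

Answer: 00111100011100110

Derivation:
Gen 0: 01010011111011000
Gen 1 (rule 225): 00100001111101011
Gen 2 (rule 129): 10001100111000000
Gen 3 (rule 225): 00100100011011111
Gen 4 (rule 129): 10000001000001110
Gen 5 (rule 225): 00111100011100110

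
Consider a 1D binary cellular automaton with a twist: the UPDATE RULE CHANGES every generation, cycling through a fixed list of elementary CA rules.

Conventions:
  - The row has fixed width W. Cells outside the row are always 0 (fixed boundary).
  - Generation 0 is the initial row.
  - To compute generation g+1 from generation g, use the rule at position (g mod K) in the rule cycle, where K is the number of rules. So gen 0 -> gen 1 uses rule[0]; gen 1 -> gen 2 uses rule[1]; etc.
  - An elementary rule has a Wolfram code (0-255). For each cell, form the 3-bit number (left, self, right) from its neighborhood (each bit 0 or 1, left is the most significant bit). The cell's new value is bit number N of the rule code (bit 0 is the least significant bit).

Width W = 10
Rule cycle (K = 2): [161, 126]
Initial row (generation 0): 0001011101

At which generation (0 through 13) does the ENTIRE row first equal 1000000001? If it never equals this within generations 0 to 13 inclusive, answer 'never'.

Answer: 7

Derivation:
Gen 0: 0001011101
Gen 1 (rule 161): 1100101010
Gen 2 (rule 126): 1111111111
Gen 3 (rule 161): 0111111110
Gen 4 (rule 126): 1100000011
Gen 5 (rule 161): 0001111000
Gen 6 (rule 126): 0011001100
Gen 7 (rule 161): 1000000001
Gen 8 (rule 126): 1100000011
Gen 9 (rule 161): 0001111000
Gen 10 (rule 126): 0011001100
Gen 11 (rule 161): 1000000001
Gen 12 (rule 126): 1100000011
Gen 13 (rule 161): 0001111000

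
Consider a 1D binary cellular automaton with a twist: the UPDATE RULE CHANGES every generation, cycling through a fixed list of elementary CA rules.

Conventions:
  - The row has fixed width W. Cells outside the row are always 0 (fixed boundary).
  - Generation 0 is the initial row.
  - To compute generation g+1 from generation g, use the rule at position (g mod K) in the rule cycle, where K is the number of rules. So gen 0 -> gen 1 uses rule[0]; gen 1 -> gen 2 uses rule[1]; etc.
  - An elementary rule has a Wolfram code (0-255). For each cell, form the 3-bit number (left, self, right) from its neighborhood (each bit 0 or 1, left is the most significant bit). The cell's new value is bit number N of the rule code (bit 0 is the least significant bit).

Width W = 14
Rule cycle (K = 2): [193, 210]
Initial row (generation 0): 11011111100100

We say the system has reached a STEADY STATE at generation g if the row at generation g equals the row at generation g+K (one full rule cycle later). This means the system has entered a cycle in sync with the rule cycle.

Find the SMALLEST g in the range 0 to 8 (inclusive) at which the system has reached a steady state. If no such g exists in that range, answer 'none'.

Answer: none

Derivation:
Gen 0: 11011111100100
Gen 1 (rule 193): 01001111100001
Gen 2 (rule 210): 10110111110010
Gen 3 (rule 193): 00010011110000
Gen 4 (rule 210): 00101101111000
Gen 5 (rule 193): 10000100111011
Gen 6 (rule 210): 01001011011001
Gen 7 (rule 193): 00000001001000
Gen 8 (rule 210): 00000010110100
Gen 9 (rule 193): 11111000010001
Gen 10 (rule 210): 01111100101010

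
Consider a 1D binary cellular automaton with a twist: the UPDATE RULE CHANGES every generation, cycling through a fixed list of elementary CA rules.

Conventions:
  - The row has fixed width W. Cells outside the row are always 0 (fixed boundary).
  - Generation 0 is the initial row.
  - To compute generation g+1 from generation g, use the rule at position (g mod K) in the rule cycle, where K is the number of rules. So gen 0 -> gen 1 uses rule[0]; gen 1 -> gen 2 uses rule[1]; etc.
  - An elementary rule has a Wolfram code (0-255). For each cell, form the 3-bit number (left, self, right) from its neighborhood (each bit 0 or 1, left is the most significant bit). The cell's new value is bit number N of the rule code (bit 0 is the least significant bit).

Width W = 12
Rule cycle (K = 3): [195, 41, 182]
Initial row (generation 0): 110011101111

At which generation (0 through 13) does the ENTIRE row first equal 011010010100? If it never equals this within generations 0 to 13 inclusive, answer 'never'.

Gen 0: 110011101111
Gen 1 (rule 195): 010101100111
Gen 2 (rule 41): 001011000100
Gen 3 (rule 182): 011100101110
Gen 4 (rule 195): 101101000110
Gen 5 (rule 41): 011010010100
Gen 6 (rule 182): 100111111110
Gen 7 (rule 195): 001011111110
Gen 8 (rule 41): 100110000000
Gen 9 (rule 182): 111001000000
Gen 10 (rule 195): 011010011111
Gen 11 (rule 41): 010100010000
Gen 12 (rule 182): 111110111000
Gen 13 (rule 195): 011110011011

Answer: 5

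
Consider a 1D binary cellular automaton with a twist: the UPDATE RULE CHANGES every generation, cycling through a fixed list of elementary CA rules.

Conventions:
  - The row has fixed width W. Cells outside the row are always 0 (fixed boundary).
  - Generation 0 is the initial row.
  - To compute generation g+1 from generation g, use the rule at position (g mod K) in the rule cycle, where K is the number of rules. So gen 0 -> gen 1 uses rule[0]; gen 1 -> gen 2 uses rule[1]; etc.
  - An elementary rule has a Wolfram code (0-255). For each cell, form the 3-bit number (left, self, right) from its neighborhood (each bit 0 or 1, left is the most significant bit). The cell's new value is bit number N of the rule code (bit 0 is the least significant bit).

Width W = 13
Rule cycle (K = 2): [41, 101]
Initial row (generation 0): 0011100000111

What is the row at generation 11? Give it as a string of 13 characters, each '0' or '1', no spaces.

Gen 0: 0011100000111
Gen 1 (rule 41): 1010001110100
Gen 2 (rule 101): 1110100011101
Gen 3 (rule 41): 1001001010010
Gen 4 (rule 101): 1001001110010
Gen 5 (rule 41): 0000001000000
Gen 6 (rule 101): 1111101011111
Gen 7 (rule 41): 1000010110000
Gen 8 (rule 101): 1011011010111
Gen 9 (rule 41): 0110110101100
Gen 10 (rule 101): 0011011110101
Gen 11 (rule 41): 1010110001010

Answer: 1010110001010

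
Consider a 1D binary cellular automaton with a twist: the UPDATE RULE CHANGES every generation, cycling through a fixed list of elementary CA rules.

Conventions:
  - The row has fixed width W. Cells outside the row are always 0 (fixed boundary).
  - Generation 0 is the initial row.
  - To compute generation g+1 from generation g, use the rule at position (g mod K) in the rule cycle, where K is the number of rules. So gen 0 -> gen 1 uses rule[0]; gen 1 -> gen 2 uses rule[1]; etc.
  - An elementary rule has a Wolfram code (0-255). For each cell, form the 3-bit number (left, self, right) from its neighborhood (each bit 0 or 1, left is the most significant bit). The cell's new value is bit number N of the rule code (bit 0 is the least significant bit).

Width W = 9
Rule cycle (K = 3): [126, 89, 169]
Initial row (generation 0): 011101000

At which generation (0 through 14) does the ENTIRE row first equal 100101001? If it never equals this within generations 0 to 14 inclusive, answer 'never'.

Answer: 5

Derivation:
Gen 0: 011101000
Gen 1 (rule 126): 110111100
Gen 2 (rule 89): 110100111
Gen 3 (rule 169): 101000110
Gen 4 (rule 126): 111101111
Gen 5 (rule 89): 100101001
Gen 6 (rule 169): 000010000
Gen 7 (rule 126): 000111000
Gen 8 (rule 89): 110101111
Gen 9 (rule 169): 101011110
Gen 10 (rule 126): 111110011
Gen 11 (rule 89): 100011011
Gen 12 (rule 169): 001010110
Gen 13 (rule 126): 011111111
Gen 14 (rule 89): 010000001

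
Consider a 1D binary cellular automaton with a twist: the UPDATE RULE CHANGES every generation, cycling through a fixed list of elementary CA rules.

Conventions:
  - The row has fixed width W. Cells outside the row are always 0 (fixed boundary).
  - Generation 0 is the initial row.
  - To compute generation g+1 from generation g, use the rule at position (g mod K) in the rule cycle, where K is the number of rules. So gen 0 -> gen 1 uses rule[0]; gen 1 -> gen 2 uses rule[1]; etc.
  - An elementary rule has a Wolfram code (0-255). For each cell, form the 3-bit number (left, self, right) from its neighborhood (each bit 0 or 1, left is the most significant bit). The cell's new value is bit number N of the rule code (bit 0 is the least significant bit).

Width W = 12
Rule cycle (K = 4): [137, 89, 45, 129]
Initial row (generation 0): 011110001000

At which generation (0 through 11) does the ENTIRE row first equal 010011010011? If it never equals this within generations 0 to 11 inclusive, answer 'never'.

Gen 0: 011110001000
Gen 1 (rule 137): 011100100011
Gen 2 (rule 89): 010110011011
Gen 3 (rule 45): 011100010110
Gen 4 (rule 129): 001001000000
Gen 5 (rule 137): 100000011111
Gen 6 (rule 89): 011111010001
Gen 7 (rule 45): 010000110101
Gen 8 (rule 129): 000110000000
Gen 9 (rule 137): 110100111111
Gen 10 (rule 89): 110010100001
Gen 11 (rule 45): 100011101101

Answer: never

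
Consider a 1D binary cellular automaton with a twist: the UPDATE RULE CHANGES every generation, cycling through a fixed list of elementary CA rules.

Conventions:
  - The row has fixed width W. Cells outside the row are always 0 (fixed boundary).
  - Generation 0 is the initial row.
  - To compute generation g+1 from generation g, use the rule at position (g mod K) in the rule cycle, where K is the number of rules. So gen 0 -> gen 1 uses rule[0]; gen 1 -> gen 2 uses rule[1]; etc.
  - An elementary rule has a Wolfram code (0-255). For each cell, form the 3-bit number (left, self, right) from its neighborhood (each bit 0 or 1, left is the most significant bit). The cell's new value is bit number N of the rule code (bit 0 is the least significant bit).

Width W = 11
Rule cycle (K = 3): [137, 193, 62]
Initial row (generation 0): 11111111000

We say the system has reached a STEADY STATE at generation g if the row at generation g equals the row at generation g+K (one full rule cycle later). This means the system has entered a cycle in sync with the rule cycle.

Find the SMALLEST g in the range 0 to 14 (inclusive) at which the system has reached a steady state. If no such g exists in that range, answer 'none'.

Answer: 8

Derivation:
Gen 0: 11111111000
Gen 1 (rule 137): 11111110011
Gen 2 (rule 193): 01111110001
Gen 3 (rule 62): 11000001011
Gen 4 (rule 137): 10011100010
Gen 5 (rule 193): 00001101000
Gen 6 (rule 62): 00011011100
Gen 7 (rule 137): 11010011001
Gen 8 (rule 193): 01000001000
Gen 9 (rule 62): 11100011100
Gen 10 (rule 137): 11001011001
Gen 11 (rule 193): 01000001000
Gen 12 (rule 62): 11100011100
Gen 13 (rule 137): 11001011001
Gen 14 (rule 193): 01000001000
Gen 15 (rule 62): 11100011100
Gen 16 (rule 137): 11001011001
Gen 17 (rule 193): 01000001000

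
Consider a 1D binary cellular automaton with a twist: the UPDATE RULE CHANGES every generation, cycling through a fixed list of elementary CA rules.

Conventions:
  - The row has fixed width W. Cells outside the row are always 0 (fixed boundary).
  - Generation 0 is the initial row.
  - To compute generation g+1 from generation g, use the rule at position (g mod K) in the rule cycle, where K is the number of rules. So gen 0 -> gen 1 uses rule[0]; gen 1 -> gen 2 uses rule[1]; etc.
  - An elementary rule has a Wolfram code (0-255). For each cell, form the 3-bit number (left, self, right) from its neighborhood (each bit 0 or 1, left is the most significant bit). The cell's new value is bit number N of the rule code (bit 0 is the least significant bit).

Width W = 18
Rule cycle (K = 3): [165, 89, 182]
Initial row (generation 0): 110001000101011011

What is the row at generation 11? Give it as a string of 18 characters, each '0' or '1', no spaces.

Answer: 011111001101010111

Derivation:
Gen 0: 110001000101011011
Gen 1 (rule 165): 000101010111100100
Gen 2 (rule 89): 110000000100110011
Gen 3 (rule 182): 001000001111001100
Gen 4 (rule 165): 101011100110000001
Gen 5 (rule 89): 000010110111111100
Gen 6 (rule 182): 000111001011111010
Gen 7 (rule 165): 110010001101110110
Gen 8 (rule 89): 111001101101010111
Gen 9 (rule 182): 010110010011111010
Gen 10 (rule 165): 011000010001110110
Gen 11 (rule 89): 011111001101010111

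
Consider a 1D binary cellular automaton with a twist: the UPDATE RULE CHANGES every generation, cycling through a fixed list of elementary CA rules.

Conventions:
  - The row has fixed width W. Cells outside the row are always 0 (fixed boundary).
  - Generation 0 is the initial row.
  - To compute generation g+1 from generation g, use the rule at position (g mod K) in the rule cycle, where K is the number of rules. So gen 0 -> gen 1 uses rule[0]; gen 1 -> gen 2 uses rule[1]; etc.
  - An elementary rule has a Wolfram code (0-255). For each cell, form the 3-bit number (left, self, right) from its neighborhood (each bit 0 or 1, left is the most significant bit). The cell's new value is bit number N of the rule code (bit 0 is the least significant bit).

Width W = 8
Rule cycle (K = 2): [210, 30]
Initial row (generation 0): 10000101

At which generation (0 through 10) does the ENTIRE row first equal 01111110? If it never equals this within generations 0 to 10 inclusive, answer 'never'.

Gen 0: 10000101
Gen 1 (rule 210): 01001000
Gen 2 (rule 30): 11111100
Gen 3 (rule 210): 01111110
Gen 4 (rule 30): 11000001
Gen 5 (rule 210): 01100010
Gen 6 (rule 30): 11010111
Gen 7 (rule 210): 01000011
Gen 8 (rule 30): 11100110
Gen 9 (rule 210): 01111011
Gen 10 (rule 30): 11000010

Answer: 3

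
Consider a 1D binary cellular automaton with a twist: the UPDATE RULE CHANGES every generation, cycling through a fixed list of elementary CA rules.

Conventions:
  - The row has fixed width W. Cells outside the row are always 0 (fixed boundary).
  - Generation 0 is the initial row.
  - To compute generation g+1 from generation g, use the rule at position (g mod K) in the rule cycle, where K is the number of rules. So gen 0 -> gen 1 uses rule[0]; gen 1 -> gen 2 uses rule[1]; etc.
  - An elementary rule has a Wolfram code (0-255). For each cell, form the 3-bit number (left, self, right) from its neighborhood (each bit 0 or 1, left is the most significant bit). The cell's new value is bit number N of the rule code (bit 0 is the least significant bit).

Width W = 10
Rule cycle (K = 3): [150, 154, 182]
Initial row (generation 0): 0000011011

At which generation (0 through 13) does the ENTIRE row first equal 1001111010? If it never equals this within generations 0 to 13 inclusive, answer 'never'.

Answer: 11

Derivation:
Gen 0: 0000011011
Gen 1 (rule 150): 0000100000
Gen 2 (rule 154): 0001010000
Gen 3 (rule 182): 0011111000
Gen 4 (rule 150): 0101110100
Gen 5 (rule 154): 1001100010
Gen 6 (rule 182): 1110010111
Gen 7 (rule 150): 0101110010
Gen 8 (rule 154): 1001101101
Gen 9 (rule 182): 1110010011
Gen 10 (rule 150): 0101111100
Gen 11 (rule 154): 1001111010
Gen 12 (rule 182): 1110110111
Gen 13 (rule 150): 0100000010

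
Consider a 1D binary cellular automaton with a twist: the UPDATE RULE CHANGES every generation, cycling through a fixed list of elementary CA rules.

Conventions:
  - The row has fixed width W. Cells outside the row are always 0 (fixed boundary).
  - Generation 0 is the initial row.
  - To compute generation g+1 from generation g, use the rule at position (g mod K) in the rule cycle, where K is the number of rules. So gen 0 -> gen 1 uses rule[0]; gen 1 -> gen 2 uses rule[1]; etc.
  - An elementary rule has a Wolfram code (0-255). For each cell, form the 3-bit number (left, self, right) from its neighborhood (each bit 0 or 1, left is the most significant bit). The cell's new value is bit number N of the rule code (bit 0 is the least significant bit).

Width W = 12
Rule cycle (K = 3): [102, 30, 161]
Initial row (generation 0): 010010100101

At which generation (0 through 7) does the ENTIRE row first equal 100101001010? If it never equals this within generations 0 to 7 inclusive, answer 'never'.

Answer: never

Derivation:
Gen 0: 010010100101
Gen 1 (rule 102): 110111101111
Gen 2 (rule 30): 100100001000
Gen 3 (rule 161): 000001100011
Gen 4 (rule 102): 000010100101
Gen 5 (rule 30): 000110111101
Gen 6 (rule 161): 110001011010
Gen 7 (rule 102): 010011101110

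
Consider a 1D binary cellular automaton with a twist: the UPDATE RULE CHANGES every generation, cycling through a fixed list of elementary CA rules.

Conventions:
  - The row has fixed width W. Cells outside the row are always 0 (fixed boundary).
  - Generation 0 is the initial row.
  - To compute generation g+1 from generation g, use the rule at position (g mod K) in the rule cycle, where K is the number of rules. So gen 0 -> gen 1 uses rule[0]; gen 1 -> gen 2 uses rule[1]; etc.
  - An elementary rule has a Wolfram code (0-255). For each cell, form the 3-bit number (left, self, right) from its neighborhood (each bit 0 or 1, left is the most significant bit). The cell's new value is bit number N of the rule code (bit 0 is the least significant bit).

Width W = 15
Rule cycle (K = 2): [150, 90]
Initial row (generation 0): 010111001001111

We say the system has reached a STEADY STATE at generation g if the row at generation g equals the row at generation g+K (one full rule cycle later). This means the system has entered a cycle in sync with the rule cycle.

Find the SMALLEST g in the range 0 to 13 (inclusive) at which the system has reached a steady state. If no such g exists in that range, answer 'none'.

Answer: none

Derivation:
Gen 0: 010111001001111
Gen 1 (rule 150): 110010111110110
Gen 2 (rule 90): 111100100010111
Gen 3 (rule 150): 011011110110010
Gen 4 (rule 90): 111010010111101
Gen 5 (rule 150): 010011110011001
Gen 6 (rule 90): 101110011111110
Gen 7 (rule 150): 100101101111101
Gen 8 (rule 90): 011001101000100
Gen 9 (rule 150): 100110001101110
Gen 10 (rule 90): 011111011101011
Gen 11 (rule 150): 101110001001000
Gen 12 (rule 90): 001011010110100
Gen 13 (rule 150): 011000010000110
Gen 14 (rule 90): 111100101001111
Gen 15 (rule 150): 011011101110110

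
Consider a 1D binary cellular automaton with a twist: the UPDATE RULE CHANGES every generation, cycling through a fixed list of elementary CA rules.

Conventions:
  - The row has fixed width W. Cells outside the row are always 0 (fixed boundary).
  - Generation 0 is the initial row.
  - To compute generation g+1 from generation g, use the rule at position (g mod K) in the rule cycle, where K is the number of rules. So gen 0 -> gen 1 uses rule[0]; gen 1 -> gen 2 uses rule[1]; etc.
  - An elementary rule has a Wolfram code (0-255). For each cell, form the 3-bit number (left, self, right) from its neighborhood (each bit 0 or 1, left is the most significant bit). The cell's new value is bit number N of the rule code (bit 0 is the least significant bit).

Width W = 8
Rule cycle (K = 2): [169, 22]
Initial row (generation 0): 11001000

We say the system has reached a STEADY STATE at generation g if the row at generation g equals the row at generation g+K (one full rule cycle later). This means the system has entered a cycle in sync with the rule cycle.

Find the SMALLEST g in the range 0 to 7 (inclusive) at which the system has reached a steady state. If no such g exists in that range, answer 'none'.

Answer: none

Derivation:
Gen 0: 11001000
Gen 1 (rule 169): 10000011
Gen 2 (rule 22): 11000100
Gen 3 (rule 169): 10010001
Gen 4 (rule 22): 11111011
Gen 5 (rule 169): 11110110
Gen 6 (rule 22): 00000001
Gen 7 (rule 169): 11111100
Gen 8 (rule 22): 00000010
Gen 9 (rule 169): 11111000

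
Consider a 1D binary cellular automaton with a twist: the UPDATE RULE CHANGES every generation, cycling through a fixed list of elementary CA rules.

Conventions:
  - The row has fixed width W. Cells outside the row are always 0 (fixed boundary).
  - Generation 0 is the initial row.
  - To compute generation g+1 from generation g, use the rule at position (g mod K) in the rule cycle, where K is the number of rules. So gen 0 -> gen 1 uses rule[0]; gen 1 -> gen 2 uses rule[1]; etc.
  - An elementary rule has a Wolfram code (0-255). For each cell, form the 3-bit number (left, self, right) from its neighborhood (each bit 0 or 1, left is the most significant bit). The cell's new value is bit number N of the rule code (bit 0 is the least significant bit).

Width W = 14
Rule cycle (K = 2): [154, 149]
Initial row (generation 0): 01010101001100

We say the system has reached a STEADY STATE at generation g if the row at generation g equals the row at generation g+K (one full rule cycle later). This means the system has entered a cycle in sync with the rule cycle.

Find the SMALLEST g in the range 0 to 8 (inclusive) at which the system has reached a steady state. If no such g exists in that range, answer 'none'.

Answer: none

Derivation:
Gen 0: 01010101001100
Gen 1 (rule 154): 10000000111010
Gen 2 (rule 149): 11111110010011
Gen 3 (rule 154): 11111101101110
Gen 4 (rule 149): 01111000000101
Gen 5 (rule 154): 11110100001000
Gen 6 (rule 149): 01100111101111
Gen 7 (rule 154): 11011111001110
Gen 8 (rule 149): 00001110100101
Gen 9 (rule 154): 00011100011000
Gen 10 (rule 149): 11001011000111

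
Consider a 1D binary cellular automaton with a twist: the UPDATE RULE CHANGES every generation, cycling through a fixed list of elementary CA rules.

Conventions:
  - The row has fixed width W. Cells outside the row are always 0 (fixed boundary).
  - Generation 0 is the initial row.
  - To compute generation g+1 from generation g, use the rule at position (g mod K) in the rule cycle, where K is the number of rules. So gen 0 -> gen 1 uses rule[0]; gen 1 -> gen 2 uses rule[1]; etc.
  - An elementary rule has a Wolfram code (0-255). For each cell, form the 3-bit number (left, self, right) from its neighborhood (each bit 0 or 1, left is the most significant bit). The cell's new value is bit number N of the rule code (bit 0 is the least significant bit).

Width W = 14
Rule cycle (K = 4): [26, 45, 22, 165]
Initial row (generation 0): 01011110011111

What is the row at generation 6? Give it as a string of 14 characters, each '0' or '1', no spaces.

Gen 0: 01011110011111
Gen 1 (rule 26): 10010001110000
Gen 2 (rule 45): 10010101000111
Gen 3 (rule 22): 11110101101000
Gen 4 (rule 165): 01101110011011
Gen 5 (rule 26): 11001001110010
Gen 6 (rule 45): 10001001000010

Answer: 10001001000010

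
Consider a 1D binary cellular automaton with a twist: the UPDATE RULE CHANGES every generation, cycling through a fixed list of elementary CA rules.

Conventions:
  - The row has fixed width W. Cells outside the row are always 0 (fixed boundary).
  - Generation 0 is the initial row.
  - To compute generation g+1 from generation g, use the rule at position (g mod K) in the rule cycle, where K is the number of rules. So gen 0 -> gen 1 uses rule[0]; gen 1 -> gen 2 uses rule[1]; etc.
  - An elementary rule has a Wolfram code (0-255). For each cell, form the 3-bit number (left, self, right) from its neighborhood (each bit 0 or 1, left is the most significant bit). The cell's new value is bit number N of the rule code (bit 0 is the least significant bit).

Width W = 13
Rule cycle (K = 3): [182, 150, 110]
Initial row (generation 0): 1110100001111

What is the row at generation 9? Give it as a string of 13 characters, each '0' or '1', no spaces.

Answer: 1111001011011

Derivation:
Gen 0: 1110100001111
Gen 1 (rule 182): 0101110010110
Gen 2 (rule 150): 1100101110001
Gen 3 (rule 110): 1101111010011
Gen 4 (rule 182): 0010110111100
Gen 5 (rule 150): 0110000011010
Gen 6 (rule 110): 1110000111110
Gen 7 (rule 182): 0101001011101
Gen 8 (rule 150): 1101111001001
Gen 9 (rule 110): 1111001011011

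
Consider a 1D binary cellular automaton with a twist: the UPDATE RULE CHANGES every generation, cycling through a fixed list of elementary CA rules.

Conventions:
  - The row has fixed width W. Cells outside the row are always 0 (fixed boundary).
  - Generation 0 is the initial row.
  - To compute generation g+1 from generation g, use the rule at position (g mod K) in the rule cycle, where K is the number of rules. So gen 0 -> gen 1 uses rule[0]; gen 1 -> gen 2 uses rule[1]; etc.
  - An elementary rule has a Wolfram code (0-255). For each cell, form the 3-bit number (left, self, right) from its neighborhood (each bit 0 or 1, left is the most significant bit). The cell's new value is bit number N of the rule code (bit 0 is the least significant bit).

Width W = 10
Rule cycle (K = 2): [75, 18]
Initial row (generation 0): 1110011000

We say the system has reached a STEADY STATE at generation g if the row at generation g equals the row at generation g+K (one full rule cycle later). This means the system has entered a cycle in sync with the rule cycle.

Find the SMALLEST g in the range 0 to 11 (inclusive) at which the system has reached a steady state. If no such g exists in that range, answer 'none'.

Gen 0: 1110011000
Gen 1 (rule 75): 1010111011
Gen 2 (rule 18): 0000000000
Gen 3 (rule 75): 1111111111
Gen 4 (rule 18): 0000000000
Gen 5 (rule 75): 1111111111
Gen 6 (rule 18): 0000000000
Gen 7 (rule 75): 1111111111
Gen 8 (rule 18): 0000000000
Gen 9 (rule 75): 1111111111
Gen 10 (rule 18): 0000000000
Gen 11 (rule 75): 1111111111
Gen 12 (rule 18): 0000000000
Gen 13 (rule 75): 1111111111

Answer: 2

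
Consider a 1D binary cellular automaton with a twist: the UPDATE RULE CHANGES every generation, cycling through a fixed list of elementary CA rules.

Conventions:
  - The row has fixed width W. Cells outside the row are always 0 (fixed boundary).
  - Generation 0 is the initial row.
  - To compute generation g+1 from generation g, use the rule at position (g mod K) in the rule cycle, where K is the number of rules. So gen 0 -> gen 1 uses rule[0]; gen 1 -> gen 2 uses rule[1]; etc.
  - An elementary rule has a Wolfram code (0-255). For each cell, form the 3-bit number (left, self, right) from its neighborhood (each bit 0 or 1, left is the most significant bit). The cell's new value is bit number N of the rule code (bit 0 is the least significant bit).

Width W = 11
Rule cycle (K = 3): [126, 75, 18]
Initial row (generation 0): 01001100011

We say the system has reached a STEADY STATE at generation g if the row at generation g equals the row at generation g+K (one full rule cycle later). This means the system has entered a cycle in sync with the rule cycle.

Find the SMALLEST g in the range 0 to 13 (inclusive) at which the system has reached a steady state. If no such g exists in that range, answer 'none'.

Gen 0: 01001100011
Gen 1 (rule 126): 11111110111
Gen 2 (rule 75): 10000010101
Gen 3 (rule 18): 01000100000
Gen 4 (rule 126): 11101110000
Gen 5 (rule 75): 10101010111
Gen 6 (rule 18): 00000000000
Gen 7 (rule 126): 00000000000
Gen 8 (rule 75): 11111111111
Gen 9 (rule 18): 00000000000
Gen 10 (rule 126): 00000000000
Gen 11 (rule 75): 11111111111
Gen 12 (rule 18): 00000000000
Gen 13 (rule 126): 00000000000
Gen 14 (rule 75): 11111111111
Gen 15 (rule 18): 00000000000
Gen 16 (rule 126): 00000000000

Answer: 6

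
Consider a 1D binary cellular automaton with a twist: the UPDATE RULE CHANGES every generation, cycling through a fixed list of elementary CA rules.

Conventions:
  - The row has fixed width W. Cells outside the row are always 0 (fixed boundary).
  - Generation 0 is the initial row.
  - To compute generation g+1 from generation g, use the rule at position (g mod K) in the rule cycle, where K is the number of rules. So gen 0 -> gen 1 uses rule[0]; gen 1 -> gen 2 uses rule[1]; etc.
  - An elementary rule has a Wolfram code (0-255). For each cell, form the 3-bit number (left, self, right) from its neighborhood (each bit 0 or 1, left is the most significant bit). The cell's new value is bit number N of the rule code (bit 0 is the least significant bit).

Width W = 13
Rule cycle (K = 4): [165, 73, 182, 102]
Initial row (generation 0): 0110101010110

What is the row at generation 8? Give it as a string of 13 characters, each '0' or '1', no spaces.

Gen 0: 0110101010110
Gen 1 (rule 165): 0001111111000
Gen 2 (rule 73): 1101000001011
Gen 3 (rule 182): 0011100011100
Gen 4 (rule 102): 0100100100100
Gen 5 (rule 165): 0100100100101
Gen 6 (rule 73): 0000000000000
Gen 7 (rule 182): 0000000000000
Gen 8 (rule 102): 0000000000000

Answer: 0000000000000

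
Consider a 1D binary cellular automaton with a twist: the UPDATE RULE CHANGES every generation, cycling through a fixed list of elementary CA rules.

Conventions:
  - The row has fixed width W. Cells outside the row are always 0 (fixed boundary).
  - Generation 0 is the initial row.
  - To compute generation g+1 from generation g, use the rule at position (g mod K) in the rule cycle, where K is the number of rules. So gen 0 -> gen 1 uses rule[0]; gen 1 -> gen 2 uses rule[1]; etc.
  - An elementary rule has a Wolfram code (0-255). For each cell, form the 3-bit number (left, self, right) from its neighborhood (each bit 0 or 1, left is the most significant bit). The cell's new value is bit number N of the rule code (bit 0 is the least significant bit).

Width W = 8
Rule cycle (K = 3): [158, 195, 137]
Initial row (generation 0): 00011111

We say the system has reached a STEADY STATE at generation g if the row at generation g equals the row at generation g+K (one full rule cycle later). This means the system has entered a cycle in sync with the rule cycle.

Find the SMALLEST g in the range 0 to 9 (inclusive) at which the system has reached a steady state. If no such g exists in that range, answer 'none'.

Answer: 7

Derivation:
Gen 0: 00011111
Gen 1 (rule 158): 00111110
Gen 2 (rule 195): 11011110
Gen 3 (rule 137): 10011100
Gen 4 (rule 158): 11111010
Gen 5 (rule 195): 01111000
Gen 6 (rule 137): 01110011
Gen 7 (rule 158): 11101110
Gen 8 (rule 195): 01100110
Gen 9 (rule 137): 01000100
Gen 10 (rule 158): 11101110
Gen 11 (rule 195): 01100110
Gen 12 (rule 137): 01000100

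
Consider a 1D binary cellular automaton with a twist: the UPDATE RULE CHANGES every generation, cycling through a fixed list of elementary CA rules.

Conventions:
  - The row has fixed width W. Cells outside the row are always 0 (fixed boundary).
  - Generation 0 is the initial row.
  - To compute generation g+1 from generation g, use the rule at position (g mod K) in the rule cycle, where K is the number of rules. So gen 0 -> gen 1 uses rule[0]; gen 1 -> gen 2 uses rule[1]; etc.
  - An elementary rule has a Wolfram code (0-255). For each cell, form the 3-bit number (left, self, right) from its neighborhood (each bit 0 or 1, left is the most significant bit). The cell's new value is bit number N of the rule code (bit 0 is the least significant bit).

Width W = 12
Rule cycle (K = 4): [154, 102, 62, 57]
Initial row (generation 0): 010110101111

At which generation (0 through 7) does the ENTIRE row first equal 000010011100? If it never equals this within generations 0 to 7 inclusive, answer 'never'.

Answer: never

Derivation:
Gen 0: 010110101111
Gen 1 (rule 154): 100100001110
Gen 2 (rule 102): 101100010010
Gen 3 (rule 62): 111010111111
Gen 4 (rule 57): 100101100000
Gen 5 (rule 154): 011001010000
Gen 6 (rule 102): 101011110000
Gen 7 (rule 62): 111110001000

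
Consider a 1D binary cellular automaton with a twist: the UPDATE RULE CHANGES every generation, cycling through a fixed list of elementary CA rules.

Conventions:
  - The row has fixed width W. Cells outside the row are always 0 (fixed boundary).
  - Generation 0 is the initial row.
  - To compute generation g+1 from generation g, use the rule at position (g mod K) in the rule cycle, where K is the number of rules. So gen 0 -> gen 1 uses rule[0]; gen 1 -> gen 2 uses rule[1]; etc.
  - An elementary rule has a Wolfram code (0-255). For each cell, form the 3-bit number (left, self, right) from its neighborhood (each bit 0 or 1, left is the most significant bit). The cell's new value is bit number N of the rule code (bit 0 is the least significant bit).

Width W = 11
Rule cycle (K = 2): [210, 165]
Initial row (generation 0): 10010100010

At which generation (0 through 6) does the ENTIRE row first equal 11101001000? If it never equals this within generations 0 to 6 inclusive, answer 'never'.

Answer: never

Derivation:
Gen 0: 10010100010
Gen 1 (rule 210): 01100010101
Gen 2 (rule 165): 00001011111
Gen 3 (rule 210): 00010001111
Gen 4 (rule 165): 11010100110
Gen 5 (rule 210): 01000011011
Gen 6 (rule 165): 01011000100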